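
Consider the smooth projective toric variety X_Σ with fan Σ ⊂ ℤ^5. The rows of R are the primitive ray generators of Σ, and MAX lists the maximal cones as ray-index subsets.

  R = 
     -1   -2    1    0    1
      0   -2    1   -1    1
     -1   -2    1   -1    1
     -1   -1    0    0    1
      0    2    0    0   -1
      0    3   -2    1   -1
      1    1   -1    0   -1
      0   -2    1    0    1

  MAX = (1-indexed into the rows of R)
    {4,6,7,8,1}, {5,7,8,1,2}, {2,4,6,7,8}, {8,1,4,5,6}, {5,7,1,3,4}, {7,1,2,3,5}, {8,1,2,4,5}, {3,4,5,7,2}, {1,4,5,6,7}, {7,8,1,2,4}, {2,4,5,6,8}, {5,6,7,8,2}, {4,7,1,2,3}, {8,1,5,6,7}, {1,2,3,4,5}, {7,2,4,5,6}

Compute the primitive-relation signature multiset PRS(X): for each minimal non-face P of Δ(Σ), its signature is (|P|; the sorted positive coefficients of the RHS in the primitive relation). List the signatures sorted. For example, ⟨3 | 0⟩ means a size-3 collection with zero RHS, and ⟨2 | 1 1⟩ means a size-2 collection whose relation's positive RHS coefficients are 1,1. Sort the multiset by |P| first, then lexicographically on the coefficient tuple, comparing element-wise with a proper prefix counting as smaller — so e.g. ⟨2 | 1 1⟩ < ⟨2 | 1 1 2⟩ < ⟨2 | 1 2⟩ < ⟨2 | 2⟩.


Σ has 5 primitive collections:

  {3,8}:  v_{3} + v_{8} = v_{1} + v_{2} — sig = ⟨2 | 1 1⟩
  {3,6}:  v_{3} + v_{6} = 2·v_{4} + v_{5} + v_{7} — sig = ⟨2 | 1 1 2⟩
  {1,2,6}:  v_{1} + v_{2} + v_{6} = v_{4} — sig = ⟨3 | 1⟩
  {4,5,7,8}:  v_{4} + v_{5} + v_{7} + v_{8} = 0 — sig = ⟨4 | 0⟩
  {1,2,4,5,7}:  v_{1} + v_{2} + v_{4} + v_{5} + v_{7} = v_{3} — sig = ⟨5 | 1⟩

Sorted signature multiset PRS(X):
{ ⟨2 | 1 1⟩,  ⟨2 | 1 1 2⟩,  ⟨3 | 1⟩,  ⟨4 | 0⟩,  ⟨5 | 1⟩ }


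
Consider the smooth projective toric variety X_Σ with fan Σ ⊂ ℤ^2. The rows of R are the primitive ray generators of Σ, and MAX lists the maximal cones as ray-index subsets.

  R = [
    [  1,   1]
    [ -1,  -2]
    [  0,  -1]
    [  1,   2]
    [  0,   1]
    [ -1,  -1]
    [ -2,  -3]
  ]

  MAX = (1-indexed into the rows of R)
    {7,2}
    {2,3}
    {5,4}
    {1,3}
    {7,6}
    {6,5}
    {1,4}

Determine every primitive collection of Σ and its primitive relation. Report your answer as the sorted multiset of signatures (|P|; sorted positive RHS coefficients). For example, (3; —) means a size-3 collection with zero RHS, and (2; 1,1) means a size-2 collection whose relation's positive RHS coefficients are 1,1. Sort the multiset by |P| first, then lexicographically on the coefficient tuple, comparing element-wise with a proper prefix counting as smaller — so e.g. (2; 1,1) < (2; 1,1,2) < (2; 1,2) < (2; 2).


The 14 primitive collections of Σ (r=7, n=2):

  P = {1,6}:  v_{1} + v_{6} = 0  ⇒ sig = (2; —)
  P = {2,4}:  v_{2} + v_{4} = 0  ⇒ sig = (2; —)
  P = {3,5}:  v_{3} + v_{5} = 0  ⇒ sig = (2; —)
  P = {1,2}:  v_{1} + v_{2} = v_{3}  ⇒ sig = (2; 1)
  P = {1,5}:  v_{1} + v_{5} = v_{4}  ⇒ sig = (2; 1)
  P = {1,7}:  v_{1} + v_{7} = v_{2}  ⇒ sig = (2; 1)
  P = {2,5}:  v_{2} + v_{5} = v_{6}  ⇒ sig = (2; 1)
  P = {2,6}:  v_{2} + v_{6} = v_{7}  ⇒ sig = (2; 1)
  P = {3,4}:  v_{3} + v_{4} = v_{1}  ⇒ sig = (2; 1)
  P = {3,6}:  v_{3} + v_{6} = v_{2}  ⇒ sig = (2; 1)
  P = {4,6}:  v_{4} + v_{6} = v_{5}  ⇒ sig = (2; 1)
  P = {4,7}:  v_{4} + v_{7} = v_{6}  ⇒ sig = (2; 1)
  P = {3,7}:  v_{3} + v_{7} = 2·v_{2}  ⇒ sig = (2; 2)
  P = {5,7}:  v_{5} + v_{7} = 2·v_{6}  ⇒ sig = (2; 2)

Sorted signature multiset PRS(X):
{ (2; —) ×3,  (2; 1) ×9,  (2; 2) ×2 }


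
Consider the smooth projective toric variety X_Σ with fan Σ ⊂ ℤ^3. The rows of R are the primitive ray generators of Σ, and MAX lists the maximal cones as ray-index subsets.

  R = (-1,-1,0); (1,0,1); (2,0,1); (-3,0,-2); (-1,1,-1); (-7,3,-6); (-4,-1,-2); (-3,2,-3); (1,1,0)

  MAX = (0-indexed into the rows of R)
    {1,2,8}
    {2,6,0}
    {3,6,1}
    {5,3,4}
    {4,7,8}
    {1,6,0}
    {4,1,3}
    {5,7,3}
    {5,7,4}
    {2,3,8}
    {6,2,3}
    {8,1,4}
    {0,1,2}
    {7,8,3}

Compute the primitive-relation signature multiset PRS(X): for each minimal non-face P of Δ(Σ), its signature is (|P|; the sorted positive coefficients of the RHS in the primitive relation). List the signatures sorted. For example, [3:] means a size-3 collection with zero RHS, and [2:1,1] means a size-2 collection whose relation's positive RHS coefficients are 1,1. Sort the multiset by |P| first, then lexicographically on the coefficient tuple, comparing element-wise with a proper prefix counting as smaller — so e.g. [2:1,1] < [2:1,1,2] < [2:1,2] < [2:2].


20 collections generate NE(X_Σ); each relation:

  P={0,8}:  v_{0} + v_{8} = 0  →  sig = [2:]
  P={0,3}:  v_{0} + v_{3} = v_{6}  →  sig = [2:1]
  P={2,4}:  v_{2} + v_{4} = v_{8}  →  sig = [2:1]
  P={6,8}:  v_{6} + v_{8} = v_{3}  →  sig = [2:1]
  P={0,4}:  v_{0} + v_{4} = v_{1} + v_{3}  →  sig = [2:1,1]
  P={0,7}:  v_{0} + v_{7} = v_{3} + v_{4}  →  sig = [2:1,1]
  P={2,5}:  v_{2} + v_{5} = v_{3} + v_{7} + v_{8}  →  sig = [2:1,1,1]
  P={2,7}:  v_{2} + v_{7} = v_{3} + 2·v_{8}  →  sig = [2:1,2]
  P={4,6}:  v_{4} + v_{6} = v_{1} + 2·v_{3}  →  sig = [2:1,2]
  P={6,7}:  v_{6} + v_{7} = 2·v_{3} + v_{4}  →  sig = [2:1,2]
  P={1,5}:  v_{1} + v_{5} = v_{3} + 3·v_{4}  →  sig = [2:1,3]
  P={1,7}:  v_{1} + v_{7} = 2·v_{4}  →  sig = [2:2]
  P={5,8}:  v_{5} + v_{8} = 2·v_{7}  →  sig = [2:2]
  P={0,5}:  v_{0} + v_{5} = 2·v_{3} + 2·v_{4}  →  sig = [2:2,2]
  P={5,6}:  v_{5} + v_{6} = 3·v_{3} + 2·v_{4}  →  sig = [2:2,3]
  P={1,2,3}:  v_{1} + v_{2} + v_{3} = 0  →  sig = [3:]
  P={1,2,6}:  v_{1} + v_{2} + v_{6} = v_{0}  →  sig = [3:1]
  P={1,3,8}:  v_{1} + v_{3} + v_{8} = v_{4}  →  sig = [3:1]
  P={3,4,7}:  v_{3} + v_{4} + v_{7} = v_{5}  →  sig = [3:1]
  P={3,4,8}:  v_{3} + v_{4} + v_{8} = v_{7}  →  sig = [3:1]

Hence PRS(X_Σ) =
    |P|=2: 15 collections, coeffs (), (1), (1), (1), (1,1), (1,1), (1,1,1), (1,2), (1,2), (1,2), (1,3), (2), (2), (2,2), (2,3)
    |P|=3: 5 collections, coeffs (), (1), (1), (1), (1)


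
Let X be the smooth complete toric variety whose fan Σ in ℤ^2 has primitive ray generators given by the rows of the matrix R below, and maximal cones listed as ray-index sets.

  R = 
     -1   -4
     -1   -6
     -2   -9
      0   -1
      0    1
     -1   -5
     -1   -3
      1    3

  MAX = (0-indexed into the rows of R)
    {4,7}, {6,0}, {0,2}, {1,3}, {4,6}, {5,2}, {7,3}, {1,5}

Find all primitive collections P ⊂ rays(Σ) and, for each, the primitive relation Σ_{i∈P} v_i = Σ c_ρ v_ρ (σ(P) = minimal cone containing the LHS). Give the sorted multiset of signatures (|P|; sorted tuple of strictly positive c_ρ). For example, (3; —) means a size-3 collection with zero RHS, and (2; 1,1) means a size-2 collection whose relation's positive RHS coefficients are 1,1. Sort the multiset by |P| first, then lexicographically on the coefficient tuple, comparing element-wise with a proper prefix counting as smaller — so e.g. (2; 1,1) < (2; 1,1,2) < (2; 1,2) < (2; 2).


Σ has 20 primitive collections:

  P={3,4}:  v_{3} + v_{4} = 0  ⇒ sig = (2; —)
  P={6,7}:  v_{6} + v_{7} = 0  ⇒ sig = (2; —)
  P={0,3}:  v_{0} + v_{3} = v_{5}  ⇒ sig = (2; 1)
  P={0,4}:  v_{0} + v_{4} = v_{6}  ⇒ sig = (2; 1)
  P={0,5}:  v_{0} + v_{5} = v_{2}  ⇒ sig = (2; 1)
  P={0,7}:  v_{0} + v_{7} = v_{3}  ⇒ sig = (2; 1)
  P={1,4}:  v_{1} + v_{4} = v_{5}  ⇒ sig = (2; 1)
  P={1,6}:  v_{1} + v_{6} = v_{2}  ⇒ sig = (2; 1)
  P={2,7}:  v_{2} + v_{7} = v_{1}  ⇒ sig = (2; 1)
  P={3,5}:  v_{3} + v_{5} = v_{1}  ⇒ sig = (2; 1)
  P={3,6}:  v_{3} + v_{6} = v_{0}  ⇒ sig = (2; 1)
  P={4,5}:  v_{4} + v_{5} = v_{0}  ⇒ sig = (2; 1)
  P={0,1}:  v_{0} + v_{1} = 2·v_{5}  ⇒ sig = (2; 2)
  P={2,3}:  v_{2} + v_{3} = 2·v_{5}  ⇒ sig = (2; 2)
  P={2,4}:  v_{2} + v_{4} = 2·v_{0}  ⇒ sig = (2; 2)
  P={5,6}:  v_{5} + v_{6} = 2·v_{0}  ⇒ sig = (2; 2)
  P={5,7}:  v_{5} + v_{7} = 2·v_{3}  ⇒ sig = (2; 2)
  P={1,2}:  v_{1} + v_{2} = 3·v_{5}  ⇒ sig = (2; 3)
  P={1,7}:  v_{1} + v_{7} = 3·v_{3}  ⇒ sig = (2; 3)
  P={2,6}:  v_{2} + v_{6} = 3·v_{0}  ⇒ sig = (2; 3)

Sorted signature multiset PRS(X):
{ (2; —) ×2,  (2; 1) ×10,  (2; 2) ×5,  (2; 3) ×3 }


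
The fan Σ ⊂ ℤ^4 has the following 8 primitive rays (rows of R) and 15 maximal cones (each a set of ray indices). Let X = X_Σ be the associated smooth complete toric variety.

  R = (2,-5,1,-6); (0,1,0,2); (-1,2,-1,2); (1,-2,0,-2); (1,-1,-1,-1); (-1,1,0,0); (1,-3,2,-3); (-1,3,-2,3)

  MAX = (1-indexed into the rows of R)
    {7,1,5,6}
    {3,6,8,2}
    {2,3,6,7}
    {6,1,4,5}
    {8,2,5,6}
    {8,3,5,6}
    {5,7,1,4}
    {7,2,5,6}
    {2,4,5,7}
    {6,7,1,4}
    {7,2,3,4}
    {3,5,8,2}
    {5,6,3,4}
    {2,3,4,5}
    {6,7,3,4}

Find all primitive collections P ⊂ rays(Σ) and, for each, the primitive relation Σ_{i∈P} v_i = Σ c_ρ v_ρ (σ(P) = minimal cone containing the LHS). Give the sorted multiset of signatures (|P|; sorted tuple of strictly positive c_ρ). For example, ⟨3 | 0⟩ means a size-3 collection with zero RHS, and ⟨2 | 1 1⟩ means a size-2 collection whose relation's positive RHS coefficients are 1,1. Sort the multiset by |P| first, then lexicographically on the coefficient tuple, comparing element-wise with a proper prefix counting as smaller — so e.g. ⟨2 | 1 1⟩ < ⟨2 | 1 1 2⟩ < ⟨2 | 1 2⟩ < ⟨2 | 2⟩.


The 9 primitive collections of Σ (r=8, n=4):

  P={7,8}:  v_{7} + v_{8} = 0  so sig = ⟨2 | 0⟩
  P={1,2}:  v_{1} + v_{2} = v_{5} + v_{7}  so sig = ⟨2 | 1 1⟩
  P={4,8}:  v_{4} + v_{8} = v_{3} + v_{5}  so sig = ⟨2 | 1 1⟩
  P={1,8}:  v_{1} + v_{8} = v_{4} + v_{5} + v_{6}  so sig = ⟨2 | 1 1 1⟩
  P={1,3}:  v_{1} + v_{3} = 2·v_{4} + v_{6}  so sig = ⟨2 | 1 2⟩
  P={2,4,6}:  v_{2} + v_{4} + v_{6} = 0  so sig = ⟨3 | 0⟩
  P={3,5,7}:  v_{3} + v_{5} + v_{7} = v_{4}  so sig = ⟨3 | 1⟩
  P={2,3,5,6}:  v_{2} + v_{3} + v_{5} + v_{6} = v_{8}  so sig = ⟨4 | 1⟩
  P={4,5,6,7}:  v_{4} + v_{5} + v_{6} + v_{7} = v_{1}  so sig = ⟨4 | 1⟩

so the primitive-relation signature multiset is
{ ⟨2 | 0⟩,  ⟨2 | 1 1⟩ ×2,  ⟨2 | 1 1 1⟩,  ⟨2 | 1 2⟩,  ⟨3 | 0⟩,  ⟨3 | 1⟩,  ⟨4 | 1⟩ ×2 }


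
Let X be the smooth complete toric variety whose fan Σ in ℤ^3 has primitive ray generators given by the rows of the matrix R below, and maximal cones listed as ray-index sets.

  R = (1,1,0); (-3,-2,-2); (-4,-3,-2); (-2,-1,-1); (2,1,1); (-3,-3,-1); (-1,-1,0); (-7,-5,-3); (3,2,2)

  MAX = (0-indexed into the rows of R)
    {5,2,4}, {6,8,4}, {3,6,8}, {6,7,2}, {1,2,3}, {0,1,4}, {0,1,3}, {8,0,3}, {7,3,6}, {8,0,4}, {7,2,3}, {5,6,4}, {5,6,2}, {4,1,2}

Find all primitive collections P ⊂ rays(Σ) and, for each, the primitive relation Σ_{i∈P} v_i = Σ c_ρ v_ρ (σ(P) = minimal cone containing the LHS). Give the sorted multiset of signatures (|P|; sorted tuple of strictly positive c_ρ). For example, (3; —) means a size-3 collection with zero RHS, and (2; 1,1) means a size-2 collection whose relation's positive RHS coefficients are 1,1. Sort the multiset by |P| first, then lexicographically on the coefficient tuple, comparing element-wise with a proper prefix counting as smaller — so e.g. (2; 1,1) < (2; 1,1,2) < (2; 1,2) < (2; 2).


|primitive collections| = 17. Relations:

  {0,6}:  v_{0} + v_{6} = 0 — sig = (2; —)
  {1,8}:  v_{1} + v_{8} = 0 — sig = (2; —)
  {3,4}:  v_{3} + v_{4} = 0 — sig = (2; —)
  {0,2}:  v_{0} + v_{2} = v_{1} — sig = (2; 1)
  {1,6}:  v_{1} + v_{6} = v_{2} — sig = (2; 1)
  {2,8}:  v_{2} + v_{8} = v_{6} — sig = (2; 1)
  {0,5}:  v_{0} + v_{5} = v_{2} + v_{4} — sig = (2; 1,1)
  {0,7}:  v_{0} + v_{7} = v_{2} + v_{3} — sig = (2; 1,1)
  {3,5}:  v_{3} + v_{5} = v_{2} + v_{6} — sig = (2; 1,1)
  {4,7}:  v_{4} + v_{7} = v_{2} + v_{6} — sig = (2; 1,1)
  {1,5}:  v_{1} + v_{5} = 2·v_{2} + v_{4} — sig = (2; 1,2)
  {1,7}:  v_{1} + v_{7} = 2·v_{2} + v_{3} — sig = (2; 1,2)
  {5,8}:  v_{5} + v_{8} = v_{4} + 2·v_{6} — sig = (2; 1,2)
  {7,8}:  v_{7} + v_{8} = v_{3} + 2·v_{6} — sig = (2; 1,2)
  {5,7}:  v_{5} + v_{7} = 2·v_{2} + 2·v_{6} — sig = (2; 2,2)
  {2,3,6}:  v_{2} + v_{3} + v_{6} = v_{7} — sig = (3; 1)
  {2,4,6}:  v_{2} + v_{4} + v_{6} = v_{5} — sig = (3; 1)

Sorted signature multiset PRS(X):
[(2; —), (2; —), (2; —), (2; 1), (2; 1), (2; 1), (2; 1,1), (2; 1,1), (2; 1,1), (2; 1,1), (2; 1,2), (2; 1,2), (2; 1,2), (2; 1,2), (2; 2,2), (3; 1), (3; 1)]


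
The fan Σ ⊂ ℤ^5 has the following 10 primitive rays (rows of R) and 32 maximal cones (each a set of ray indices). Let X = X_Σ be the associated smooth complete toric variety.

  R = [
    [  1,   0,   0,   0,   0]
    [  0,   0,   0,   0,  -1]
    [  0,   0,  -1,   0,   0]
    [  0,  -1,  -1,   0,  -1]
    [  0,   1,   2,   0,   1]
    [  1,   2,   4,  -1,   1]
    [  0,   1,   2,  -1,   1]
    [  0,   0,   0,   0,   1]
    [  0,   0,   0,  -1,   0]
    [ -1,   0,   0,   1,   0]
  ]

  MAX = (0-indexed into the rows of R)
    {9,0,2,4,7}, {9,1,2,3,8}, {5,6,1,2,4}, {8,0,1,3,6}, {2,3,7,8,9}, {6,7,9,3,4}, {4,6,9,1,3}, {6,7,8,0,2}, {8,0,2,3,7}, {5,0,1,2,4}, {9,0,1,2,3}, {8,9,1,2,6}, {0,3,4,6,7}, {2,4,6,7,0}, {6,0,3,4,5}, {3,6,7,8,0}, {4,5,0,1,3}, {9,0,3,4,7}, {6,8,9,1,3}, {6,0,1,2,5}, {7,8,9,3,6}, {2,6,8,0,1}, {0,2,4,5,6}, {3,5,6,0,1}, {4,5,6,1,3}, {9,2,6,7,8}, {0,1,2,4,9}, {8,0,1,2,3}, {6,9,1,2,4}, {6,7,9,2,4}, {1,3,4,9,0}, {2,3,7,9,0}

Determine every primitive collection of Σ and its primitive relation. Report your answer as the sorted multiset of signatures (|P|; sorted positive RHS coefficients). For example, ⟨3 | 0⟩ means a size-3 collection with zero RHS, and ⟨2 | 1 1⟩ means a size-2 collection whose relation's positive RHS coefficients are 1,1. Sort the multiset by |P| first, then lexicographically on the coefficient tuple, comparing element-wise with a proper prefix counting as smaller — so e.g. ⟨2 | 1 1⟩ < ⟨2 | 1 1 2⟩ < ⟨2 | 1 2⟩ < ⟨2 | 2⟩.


Minimal non-faces — 11 found among 10 rays, 32 max cones:

  {1,7}:  v_{1} + v_{7} = 0  so sig = ⟨2 | 0⟩
  {4,8}:  v_{4} + v_{8} = v_{6}  so sig = ⟨2 | 1⟩
  {5,7}:  v_{5} + v_{7} = v_{0} + v_{4} + v_{6}  so sig = ⟨2 | 1 1 1⟩
  {5,8}:  v_{5} + v_{8} = v_{0} + v_{1} + 2·v_{6}  so sig = ⟨2 | 1 1 2⟩
  {5,9}:  v_{5} + v_{9} = v_{1} + 2·v_{4}  so sig = ⟨2 | 1 2⟩
  {0,8,9}:  v_{0} + v_{8} + v_{9} = 0  so sig = ⟨3 | 0⟩
  {2,3,4}:  v_{2} + v_{3} + v_{4} = 0  so sig = ⟨3 | 0⟩
  {0,6,9}:  v_{0} + v_{6} + v_{9} = v_{4}  so sig = ⟨3 | 1⟩
  {2,3,6}:  v_{2} + v_{3} + v_{6} = v_{8}  so sig = ⟨3 | 1⟩
  {2,3,5}:  v_{2} + v_{3} + v_{5} = v_{0} + v_{1} + v_{6}  so sig = ⟨3 | 1 1 1⟩
  {0,1,4,6}:  v_{0} + v_{1} + v_{4} + v_{6} = v_{5}  so sig = ⟨4 | 1⟩

Signatures (|P|; sorted positive RHS coefficients), sorted:
    |P|=2: 5 collections, coeffs (), (1), (1,1,1), (1,1,2), (1,2)
    |P|=3: 5 collections, coeffs (), (), (1), (1), (1,1,1)
    |P|=4: 1 collection, coeffs (1)


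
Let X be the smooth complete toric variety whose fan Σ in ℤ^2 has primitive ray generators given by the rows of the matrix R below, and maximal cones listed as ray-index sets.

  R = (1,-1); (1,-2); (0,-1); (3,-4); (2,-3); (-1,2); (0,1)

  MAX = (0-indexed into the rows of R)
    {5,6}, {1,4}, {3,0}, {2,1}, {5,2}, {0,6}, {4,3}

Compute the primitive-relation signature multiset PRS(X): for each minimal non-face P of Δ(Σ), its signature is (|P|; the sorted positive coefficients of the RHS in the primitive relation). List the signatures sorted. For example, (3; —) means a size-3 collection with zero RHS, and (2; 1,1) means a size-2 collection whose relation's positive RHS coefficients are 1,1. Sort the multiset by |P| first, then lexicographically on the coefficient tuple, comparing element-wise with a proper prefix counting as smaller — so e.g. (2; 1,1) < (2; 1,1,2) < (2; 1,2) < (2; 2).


The 14 primitive collections of Σ (r=7, n=2):

  {1,5}:  v_{1} + v_{5} = 0 — sig = (2; —)
  {2,6}:  v_{2} + v_{6} = 0 — sig = (2; —)
  {0,1}:  v_{0} + v_{1} = v_{4} — sig = (2; 1)
  {0,2}:  v_{0} + v_{2} = v_{1} — sig = (2; 1)
  {0,4}:  v_{0} + v_{4} = v_{3} — sig = (2; 1)
  {0,5}:  v_{0} + v_{5} = v_{6} — sig = (2; 1)
  {1,6}:  v_{1} + v_{6} = v_{0} — sig = (2; 1)
  {4,5}:  v_{4} + v_{5} = v_{0} — sig = (2; 1)
  {2,3}:  v_{2} + v_{3} = v_{1} + v_{4} — sig = (2; 1,1)
  {1,3}:  v_{1} + v_{3} = 2·v_{4} — sig = (2; 2)
  {2,4}:  v_{2} + v_{4} = 2·v_{1} — sig = (2; 2)
  {3,5}:  v_{3} + v_{5} = 2·v_{0} — sig = (2; 2)
  {4,6}:  v_{4} + v_{6} = 2·v_{0} — sig = (2; 2)
  {3,6}:  v_{3} + v_{6} = 3·v_{0} — sig = (2; 3)

so the primitive-relation signature multiset is
[(2; —), (2; —), (2; 1), (2; 1), (2; 1), (2; 1), (2; 1), (2; 1), (2; 1,1), (2; 2), (2; 2), (2; 2), (2; 2), (2; 3)]


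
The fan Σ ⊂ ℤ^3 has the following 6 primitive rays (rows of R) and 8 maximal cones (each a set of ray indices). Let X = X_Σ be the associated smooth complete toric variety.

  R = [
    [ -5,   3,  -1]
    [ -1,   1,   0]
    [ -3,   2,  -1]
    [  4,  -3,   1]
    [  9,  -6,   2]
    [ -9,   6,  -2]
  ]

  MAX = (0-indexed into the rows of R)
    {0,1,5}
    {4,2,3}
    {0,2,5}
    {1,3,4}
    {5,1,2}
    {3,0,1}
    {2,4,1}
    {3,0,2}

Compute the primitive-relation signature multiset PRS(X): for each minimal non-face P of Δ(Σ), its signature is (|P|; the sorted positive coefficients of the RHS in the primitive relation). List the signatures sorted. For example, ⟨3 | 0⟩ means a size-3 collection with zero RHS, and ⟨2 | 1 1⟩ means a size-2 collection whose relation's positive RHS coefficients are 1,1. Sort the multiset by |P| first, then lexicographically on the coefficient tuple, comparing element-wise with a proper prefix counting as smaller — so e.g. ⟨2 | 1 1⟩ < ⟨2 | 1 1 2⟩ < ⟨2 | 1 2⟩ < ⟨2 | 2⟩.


|primitive collections| = 5. Relations:

  P={4,5}:  v_{4} + v_{5} = 0 ; sig = ⟨2 | 0⟩
  P={0,4}:  v_{0} + v_{4} = v_{3} ; sig = ⟨2 | 1⟩
  P={3,5}:  v_{3} + v_{5} = v_{0} ; sig = ⟨2 | 1⟩
  P={1,2,3}:  v_{1} + v_{2} + v_{3} = 0 ; sig = ⟨3 | 0⟩
  P={0,1,2}:  v_{0} + v_{1} + v_{2} = v_{5} ; sig = ⟨3 | 1⟩

Signatures (|P|; sorted positive RHS coefficients), sorted:
{ ⟨2 | 0⟩,  ⟨2 | 1⟩ ×2,  ⟨3 | 0⟩,  ⟨3 | 1⟩ }


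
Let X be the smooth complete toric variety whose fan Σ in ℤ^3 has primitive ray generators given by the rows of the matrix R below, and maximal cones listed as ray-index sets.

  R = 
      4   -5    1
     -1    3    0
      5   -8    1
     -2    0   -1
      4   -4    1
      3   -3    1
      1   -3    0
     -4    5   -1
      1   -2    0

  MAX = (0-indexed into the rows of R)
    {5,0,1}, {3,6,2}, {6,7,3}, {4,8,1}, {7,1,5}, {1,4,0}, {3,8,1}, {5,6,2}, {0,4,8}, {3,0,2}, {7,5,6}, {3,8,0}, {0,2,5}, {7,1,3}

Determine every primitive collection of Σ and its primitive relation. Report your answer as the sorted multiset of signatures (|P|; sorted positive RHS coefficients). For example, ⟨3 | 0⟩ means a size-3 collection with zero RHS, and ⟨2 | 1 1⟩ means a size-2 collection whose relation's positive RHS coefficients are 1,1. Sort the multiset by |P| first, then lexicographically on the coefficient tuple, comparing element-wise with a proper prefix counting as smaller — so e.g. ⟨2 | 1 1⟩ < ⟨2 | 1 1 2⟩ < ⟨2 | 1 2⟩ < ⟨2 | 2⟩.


Δ(Σ) — 9 vertices, 17 min non-faces:

  {0,7}:  v_{0} + v_{7} = 0  ⟹  sig = ⟨2 | 0⟩
  {1,6}:  v_{1} + v_{6} = 0  ⟹  sig = ⟨2 | 0⟩
  {0,6}:  v_{0} + v_{6} = v_{2}  ⟹  sig = ⟨2 | 1⟩
  {1,2}:  v_{1} + v_{2} = v_{0}  ⟹  sig = ⟨2 | 1⟩
  {2,7}:  v_{2} + v_{7} = v_{6}  ⟹  sig = ⟨2 | 1⟩
  {3,5}:  v_{3} + v_{5} = v_{6}  ⟹  sig = ⟨2 | 1⟩
  {5,8}:  v_{5} + v_{8} = v_{0}  ⟹  sig = ⟨2 | 1⟩
  {4,6}:  v_{4} + v_{6} = v_{0} + v_{8}  ⟹  sig = ⟨2 | 1 1⟩
  {4,7}:  v_{4} + v_{7} = v_{1} + v_{8}  ⟹  sig = ⟨2 | 1 1⟩
  {6,8}:  v_{6} + v_{8} = v_{0} + v_{3}  ⟹  sig = ⟨2 | 1 1⟩
  {7,8}:  v_{7} + v_{8} = v_{1} + v_{3}  ⟹  sig = ⟨2 | 1 1⟩
  {2,4}:  v_{2} + v_{4} = 2·v_{0} + v_{8}  ⟹  sig = ⟨2 | 1 2⟩
  {2,8}:  v_{2} + v_{8} = 2·v_{0} + v_{3}  ⟹  sig = ⟨2 | 1 2⟩
  {4,5}:  v_{4} + v_{5} = 2·v_{0} + v_{1}  ⟹  sig = ⟨2 | 1 2⟩
  {3,4}:  v_{3} + v_{4} = 2·v_{8}  ⟹  sig = ⟨2 | 2⟩
  {0,1,3}:  v_{0} + v_{1} + v_{3} = v_{8}  ⟹  sig = ⟨3 | 1⟩
  {0,1,8}:  v_{0} + v_{1} + v_{8} = v_{4}  ⟹  sig = ⟨3 | 1⟩

Hence PRS(X_Σ) =
[⟨2 | 0⟩, ⟨2 | 0⟩, ⟨2 | 1⟩, ⟨2 | 1⟩, ⟨2 | 1⟩, ⟨2 | 1⟩, ⟨2 | 1⟩, ⟨2 | 1 1⟩, ⟨2 | 1 1⟩, ⟨2 | 1 1⟩, ⟨2 | 1 1⟩, ⟨2 | 1 2⟩, ⟨2 | 1 2⟩, ⟨2 | 1 2⟩, ⟨2 | 2⟩, ⟨3 | 1⟩, ⟨3 | 1⟩]


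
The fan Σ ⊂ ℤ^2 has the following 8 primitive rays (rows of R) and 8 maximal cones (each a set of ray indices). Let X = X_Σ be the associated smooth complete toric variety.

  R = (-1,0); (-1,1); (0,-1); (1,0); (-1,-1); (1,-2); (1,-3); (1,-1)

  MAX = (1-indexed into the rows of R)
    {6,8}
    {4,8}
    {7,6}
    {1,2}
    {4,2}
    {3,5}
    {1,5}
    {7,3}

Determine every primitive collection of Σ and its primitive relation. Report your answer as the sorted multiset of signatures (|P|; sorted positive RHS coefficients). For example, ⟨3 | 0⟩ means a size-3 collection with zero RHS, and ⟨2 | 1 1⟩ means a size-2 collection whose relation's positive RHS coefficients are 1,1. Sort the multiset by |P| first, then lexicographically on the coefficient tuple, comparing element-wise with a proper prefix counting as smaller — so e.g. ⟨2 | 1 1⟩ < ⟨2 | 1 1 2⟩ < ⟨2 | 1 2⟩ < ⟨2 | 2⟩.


Primitive collections (20):

  {1,4}:  v_{1} + v_{4} = 0  so sig = ⟨2 | 0⟩
  {2,8}:  v_{2} + v_{8} = 0  so sig = ⟨2 | 0⟩
  {1,3}:  v_{1} + v_{3} = v_{5}  so sig = ⟨2 | 1⟩
  {1,8}:  v_{1} + v_{8} = v_{3}  so sig = ⟨2 | 1⟩
  {2,3}:  v_{2} + v_{3} = v_{1}  so sig = ⟨2 | 1⟩
  {2,6}:  v_{2} + v_{6} = v_{3}  so sig = ⟨2 | 1⟩
  {3,4}:  v_{3} + v_{4} = v_{8}  so sig = ⟨2 | 1⟩
  {3,6}:  v_{3} + v_{6} = v_{7}  so sig = ⟨2 | 1⟩
  {3,8}:  v_{3} + v_{8} = v_{6}  so sig = ⟨2 | 1⟩
  {4,5}:  v_{4} + v_{5} = v_{3}  so sig = ⟨2 | 1⟩
  {4,7}:  v_{4} + v_{7} = v_{6} + v_{8}  so sig = ⟨2 | 1 1⟩
  {1,6}:  v_{1} + v_{6} = 2·v_{3}  so sig = ⟨2 | 2⟩
  {2,5}:  v_{2} + v_{5} = 2·v_{1}  so sig = ⟨2 | 2⟩
  {2,7}:  v_{2} + v_{7} = 2·v_{3}  so sig = ⟨2 | 2⟩
  {4,6}:  v_{4} + v_{6} = 2·v_{8}  so sig = ⟨2 | 2⟩
  {5,8}:  v_{5} + v_{8} = 2·v_{3}  so sig = ⟨2 | 2⟩
  {7,8}:  v_{7} + v_{8} = 2·v_{6}  so sig = ⟨2 | 2⟩
  {1,7}:  v_{1} + v_{7} = 3·v_{3}  so sig = ⟨2 | 3⟩
  {5,6}:  v_{5} + v_{6} = 3·v_{3}  so sig = ⟨2 | 3⟩
  {5,7}:  v_{5} + v_{7} = 4·v_{3}  so sig = ⟨2 | 4⟩

Sorted signature multiset PRS(X):
    ⟨2 | 0⟩
    ⟨2 | 0⟩
    ⟨2 | 1⟩
    ⟨2 | 1⟩
    ⟨2 | 1⟩
    ⟨2 | 1⟩
    ⟨2 | 1⟩
    ⟨2 | 1⟩
    ⟨2 | 1⟩
    ⟨2 | 1⟩
    ⟨2 | 1 1⟩
    ⟨2 | 2⟩
    ⟨2 | 2⟩
    ⟨2 | 2⟩
    ⟨2 | 2⟩
    ⟨2 | 2⟩
    ⟨2 | 2⟩
    ⟨2 | 3⟩
    ⟨2 | 3⟩
    ⟨2 | 4⟩


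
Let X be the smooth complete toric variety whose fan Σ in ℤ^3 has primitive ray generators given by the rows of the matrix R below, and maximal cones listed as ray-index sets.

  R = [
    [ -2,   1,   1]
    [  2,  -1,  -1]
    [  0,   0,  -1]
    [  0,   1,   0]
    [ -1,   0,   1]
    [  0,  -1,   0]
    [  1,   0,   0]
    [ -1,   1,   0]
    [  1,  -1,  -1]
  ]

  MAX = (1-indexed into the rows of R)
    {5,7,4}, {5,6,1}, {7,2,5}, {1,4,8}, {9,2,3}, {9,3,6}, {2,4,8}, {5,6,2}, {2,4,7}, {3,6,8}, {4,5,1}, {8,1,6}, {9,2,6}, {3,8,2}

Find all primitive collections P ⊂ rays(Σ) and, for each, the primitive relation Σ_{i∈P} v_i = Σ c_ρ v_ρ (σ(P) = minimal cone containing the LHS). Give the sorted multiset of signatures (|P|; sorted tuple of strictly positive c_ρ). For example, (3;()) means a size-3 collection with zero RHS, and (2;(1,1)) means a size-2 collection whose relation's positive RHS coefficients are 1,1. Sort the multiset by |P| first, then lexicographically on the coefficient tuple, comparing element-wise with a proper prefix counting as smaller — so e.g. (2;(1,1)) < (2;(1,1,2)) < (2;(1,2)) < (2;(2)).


|primitive collections| = 18. Relations:

  {1,2}:  v_{1} + v_{2} = 0 ; sig = (2;())
  {4,6}:  v_{4} + v_{6} = 0 ; sig = (2;())
  {5,8}:  v_{5} + v_{8} = v_{1} ; sig = (2;(1))
  {5,9}:  v_{5} + v_{9} = v_{6} ; sig = (2;(1))
  {7,8}:  v_{7} + v_{8} = v_{4} ; sig = (2;(1))
  {7,9}:  v_{7} + v_{9} = v_{2} ; sig = (2;(1))
  {8,9}:  v_{8} + v_{9} = v_{3} ; sig = (2;(1))
  {1,7}:  v_{1} + v_{7} = v_{4} + v_{5} ; sig = (2;(1,1))
  {1,9}:  v_{1} + v_{9} = v_{6} + v_{8} ; sig = (2;(1,1))
  {3,5}:  v_{3} + v_{5} = v_{6} + v_{8} ; sig = (2;(1,1))
  {3,7}:  v_{3} + v_{7} = v_{2} + v_{8} ; sig = (2;(1,1))
  {4,9}:  v_{4} + v_{9} = v_{2} + v_{8} ; sig = (2;(1,1))
  {6,7}:  v_{6} + v_{7} = v_{2} + v_{5} ; sig = (2;(1,1))
  {1,3}:  v_{1} + v_{3} = v_{6} + 2·v_{8} ; sig = (2;(1,2))
  {3,4}:  v_{3} + v_{4} = v_{2} + 2·v_{8} ; sig = (2;(1,2))
  {2,4,5}:  v_{2} + v_{4} + v_{5} = v_{7} ; sig = (3;(1))
  {2,6,8}:  v_{2} + v_{6} + v_{8} = v_{9} ; sig = (3;(1))
  {2,3,6}:  v_{2} + v_{3} + v_{6} = 2·v_{9} ; sig = (3;(2))

Signatures (|P|; sorted positive RHS coefficients), sorted:
[(2;()), (2;()), (2;(1)), (2;(1)), (2;(1)), (2;(1)), (2;(1)), (2;(1,1)), (2;(1,1)), (2;(1,1)), (2;(1,1)), (2;(1,1)), (2;(1,1)), (2;(1,2)), (2;(1,2)), (3;(1)), (3;(1)), (3;(2))]


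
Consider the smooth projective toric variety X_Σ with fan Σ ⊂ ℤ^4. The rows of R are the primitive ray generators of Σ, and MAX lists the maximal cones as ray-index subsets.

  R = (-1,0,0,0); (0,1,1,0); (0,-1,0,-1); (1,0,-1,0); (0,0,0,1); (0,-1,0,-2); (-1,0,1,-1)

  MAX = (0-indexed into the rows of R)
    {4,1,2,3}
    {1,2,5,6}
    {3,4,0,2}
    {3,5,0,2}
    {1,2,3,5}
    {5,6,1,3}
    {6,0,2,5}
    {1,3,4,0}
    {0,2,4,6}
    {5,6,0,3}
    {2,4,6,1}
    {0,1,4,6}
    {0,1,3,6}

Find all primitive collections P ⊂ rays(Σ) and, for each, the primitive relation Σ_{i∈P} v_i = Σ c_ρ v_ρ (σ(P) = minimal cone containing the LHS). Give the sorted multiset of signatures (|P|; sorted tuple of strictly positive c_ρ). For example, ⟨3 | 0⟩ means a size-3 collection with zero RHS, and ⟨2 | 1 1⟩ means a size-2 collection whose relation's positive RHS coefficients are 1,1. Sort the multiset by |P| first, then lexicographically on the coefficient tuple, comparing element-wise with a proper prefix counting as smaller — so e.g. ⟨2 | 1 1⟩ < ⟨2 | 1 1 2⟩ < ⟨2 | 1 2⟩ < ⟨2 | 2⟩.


Σ has 5 primitive collections:

  {4,5}:  v_{4} + v_{5} = v_{2}  ⟹  sig = ⟨2 | 1⟩
  {3,4,6}:  v_{3} + v_{4} + v_{6} = 0  ⟹  sig = ⟨3 | 0⟩
  {0,1,2}:  v_{0} + v_{1} + v_{2} = v_{6}  ⟹  sig = ⟨3 | 1⟩
  {2,3,6}:  v_{2} + v_{3} + v_{6} = v_{5}  ⟹  sig = ⟨3 | 1⟩
  {0,1,5}:  v_{0} + v_{1} + v_{5} = v_{3} + 2·v_{6}  ⟹  sig = ⟨3 | 1 2⟩

Signatures (|P|; sorted positive RHS coefficients), sorted:
    ⟨2 | 1⟩
    ⟨3 | 0⟩
    ⟨3 | 1⟩
    ⟨3 | 1⟩
    ⟨3 | 1 2⟩


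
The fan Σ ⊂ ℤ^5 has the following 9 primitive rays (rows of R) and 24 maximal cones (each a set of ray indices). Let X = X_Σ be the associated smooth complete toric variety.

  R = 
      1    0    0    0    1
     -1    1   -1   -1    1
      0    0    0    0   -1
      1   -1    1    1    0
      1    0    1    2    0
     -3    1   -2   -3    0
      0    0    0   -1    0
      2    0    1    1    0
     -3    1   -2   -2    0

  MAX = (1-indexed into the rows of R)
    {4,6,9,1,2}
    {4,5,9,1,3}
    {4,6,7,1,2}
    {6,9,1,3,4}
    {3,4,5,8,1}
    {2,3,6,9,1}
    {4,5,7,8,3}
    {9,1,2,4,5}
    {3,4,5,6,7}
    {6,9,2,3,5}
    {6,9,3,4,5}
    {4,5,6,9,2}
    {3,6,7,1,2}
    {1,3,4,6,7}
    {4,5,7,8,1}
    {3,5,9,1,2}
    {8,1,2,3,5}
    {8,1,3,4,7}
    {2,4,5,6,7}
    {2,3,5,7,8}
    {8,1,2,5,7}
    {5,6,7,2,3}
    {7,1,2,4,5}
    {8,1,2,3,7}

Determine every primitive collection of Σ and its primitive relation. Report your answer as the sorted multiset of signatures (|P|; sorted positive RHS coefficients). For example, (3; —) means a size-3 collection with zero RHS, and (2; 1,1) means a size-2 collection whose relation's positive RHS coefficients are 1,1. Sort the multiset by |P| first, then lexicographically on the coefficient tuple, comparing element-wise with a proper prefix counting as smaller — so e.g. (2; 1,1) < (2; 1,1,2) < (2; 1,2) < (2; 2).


Minimal non-faces — 7 found among 9 rays, 24 max cones:

  P={7,9}:  v_{7} + v_{9} = v_{6} ; sig = (2; 1)
  P={8,9}:  v_{8} + v_{9} = v_{2} + v_{3} ; sig = (2; 1,1)
  P={6,8}:  v_{6} + v_{8} = v_{2} + v_{3} + v_{7} ; sig = (2; 1,1,1)
  P={2,3,4}:  v_{2} + v_{3} + v_{4} = 0 ; sig = (3; —)
  P={1,5,6}:  v_{1} + v_{5} + v_{6} = v_{2} ; sig = (3; 1)
  P={2,4,8}:  v_{2} + v_{4} + v_{8} = v_{1} + v_{5} + v_{7} ; sig = (3; 1,1,1)
  P={1,3,5,7}:  v_{1} + v_{3} + v_{5} + v_{7} = v_{8} ; sig = (4; 1)

Hence PRS(X_Σ) =
    |P|=2: 3 collections, coeffs (1), (1,1), (1,1,1)
    |P|=3: 3 collections, coeffs (), (1), (1,1,1)
    |P|=4: 1 collection, coeffs (1)


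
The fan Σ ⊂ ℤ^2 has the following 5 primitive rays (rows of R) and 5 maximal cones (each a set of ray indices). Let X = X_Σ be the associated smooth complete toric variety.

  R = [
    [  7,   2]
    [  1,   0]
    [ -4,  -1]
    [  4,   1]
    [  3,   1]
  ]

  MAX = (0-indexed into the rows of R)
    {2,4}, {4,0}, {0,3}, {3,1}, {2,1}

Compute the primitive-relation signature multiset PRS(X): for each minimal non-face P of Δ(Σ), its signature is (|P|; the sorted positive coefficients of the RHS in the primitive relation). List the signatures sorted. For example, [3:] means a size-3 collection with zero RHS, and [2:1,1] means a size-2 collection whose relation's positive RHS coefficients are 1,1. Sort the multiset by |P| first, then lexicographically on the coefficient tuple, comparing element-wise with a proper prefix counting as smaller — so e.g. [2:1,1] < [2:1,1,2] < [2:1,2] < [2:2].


Σ has 5 primitive collections:

  • {2,3}:  v_{2} + v_{3} = 0 ; sig = [2:]
  • {0,2}:  v_{0} + v_{2} = v_{4} ; sig = [2:1]
  • {1,4}:  v_{1} + v_{4} = v_{3} ; sig = [2:1]
  • {3,4}:  v_{3} + v_{4} = v_{0} ; sig = [2:1]
  • {0,1}:  v_{0} + v_{1} = 2·v_{3} ; sig = [2:2]

Signatures (|P|; sorted positive RHS coefficients), sorted:
{ [2:],  [2:1] ×3,  [2:2] }


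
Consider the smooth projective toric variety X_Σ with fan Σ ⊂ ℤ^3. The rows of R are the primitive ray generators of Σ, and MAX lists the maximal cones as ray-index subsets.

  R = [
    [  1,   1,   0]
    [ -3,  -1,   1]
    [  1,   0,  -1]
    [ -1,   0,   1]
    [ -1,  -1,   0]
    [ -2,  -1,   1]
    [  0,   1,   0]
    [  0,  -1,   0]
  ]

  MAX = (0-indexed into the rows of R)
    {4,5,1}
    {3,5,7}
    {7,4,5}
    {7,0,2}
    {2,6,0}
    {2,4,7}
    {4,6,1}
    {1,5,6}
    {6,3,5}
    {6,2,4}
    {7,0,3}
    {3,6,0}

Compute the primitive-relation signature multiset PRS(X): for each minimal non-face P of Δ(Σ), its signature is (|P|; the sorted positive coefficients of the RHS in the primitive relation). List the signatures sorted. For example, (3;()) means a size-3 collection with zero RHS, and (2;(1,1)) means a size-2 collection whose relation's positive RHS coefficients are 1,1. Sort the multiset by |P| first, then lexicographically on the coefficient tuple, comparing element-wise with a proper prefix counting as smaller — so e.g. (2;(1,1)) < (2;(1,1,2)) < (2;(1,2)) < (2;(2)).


11 collections generate NE(X_Σ); each relation:

  P = {0,4}:  v_{0} + v_{4} = 0  →  sig = (2;())
  P = {2,3}:  v_{2} + v_{3} = 0  →  sig = (2;())
  P = {6,7}:  v_{6} + v_{7} = 0  →  sig = (2;())
  P = {0,5}:  v_{0} + v_{5} = v_{3}  →  sig = (2;(1))
  P = {2,5}:  v_{2} + v_{5} = v_{4}  →  sig = (2;(1))
  P = {3,4}:  v_{3} + v_{4} = v_{5}  →  sig = (2;(1))
  P = {0,1}:  v_{0} + v_{1} = v_{5} + v_{6}  →  sig = (2;(1,1))
  P = {1,7}:  v_{1} + v_{7} = v_{4} + v_{5}  →  sig = (2;(1,1))
  P = {1,2}:  v_{1} + v_{2} = 2·v_{4} + v_{6}  →  sig = (2;(1,2))
  P = {1,3}:  v_{1} + v_{3} = 2·v_{5} + v_{6}  →  sig = (2;(1,2))
  P = {4,5,6}:  v_{4} + v_{5} + v_{6} = v_{1}  →  sig = (3;(1))

Hence PRS(X_Σ) =
{ (2;()) ×3,  (2;(1)) ×3,  (2;(1,1)) ×2,  (2;(1,2)) ×2,  (3;(1)) }


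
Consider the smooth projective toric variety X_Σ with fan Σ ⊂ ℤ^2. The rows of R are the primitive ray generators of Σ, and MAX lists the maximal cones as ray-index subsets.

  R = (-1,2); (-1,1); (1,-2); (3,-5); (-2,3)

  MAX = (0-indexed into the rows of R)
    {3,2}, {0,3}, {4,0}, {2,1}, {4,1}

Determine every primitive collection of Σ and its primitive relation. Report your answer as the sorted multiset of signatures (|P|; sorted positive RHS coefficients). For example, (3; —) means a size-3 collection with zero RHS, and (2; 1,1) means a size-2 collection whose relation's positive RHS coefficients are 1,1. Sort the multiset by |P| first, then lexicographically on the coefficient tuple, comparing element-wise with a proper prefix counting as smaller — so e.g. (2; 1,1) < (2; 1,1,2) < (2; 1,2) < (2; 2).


Primitive collections (5):

  P = {0,2}:  v_{0} + v_{2} = 0  so sig = (2; —)
  P = {0,1}:  v_{0} + v_{1} = v_{4}  so sig = (2; 1)
  P = {2,4}:  v_{2} + v_{4} = v_{1}  so sig = (2; 1)
  P = {3,4}:  v_{3} + v_{4} = v_{2}  so sig = (2; 1)
  P = {1,3}:  v_{1} + v_{3} = 2·v_{2}  so sig = (2; 2)

Hence PRS(X_Σ) =
{ (2; —),  (2; 1) ×3,  (2; 2) }


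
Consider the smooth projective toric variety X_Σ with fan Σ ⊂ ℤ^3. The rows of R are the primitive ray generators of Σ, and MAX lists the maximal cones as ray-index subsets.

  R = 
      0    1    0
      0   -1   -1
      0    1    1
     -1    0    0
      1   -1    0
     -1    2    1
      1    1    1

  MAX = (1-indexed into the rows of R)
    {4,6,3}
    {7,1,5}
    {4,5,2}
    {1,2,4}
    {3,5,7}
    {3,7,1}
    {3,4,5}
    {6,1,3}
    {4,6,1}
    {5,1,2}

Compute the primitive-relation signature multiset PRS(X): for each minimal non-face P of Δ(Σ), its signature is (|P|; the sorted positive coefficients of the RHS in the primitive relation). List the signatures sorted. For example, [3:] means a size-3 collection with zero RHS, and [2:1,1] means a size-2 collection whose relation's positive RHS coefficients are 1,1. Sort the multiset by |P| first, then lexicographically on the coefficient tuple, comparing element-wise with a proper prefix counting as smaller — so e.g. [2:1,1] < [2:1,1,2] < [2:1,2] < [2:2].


|primitive collections| = 9. Relations:

  • {2,3}:  v_{2} + v_{3} = 0 ; sig = [2:]
  • {4,7}:  v_{4} + v_{7} = v_{3} ; sig = [2:1]
  • {5,6}:  v_{5} + v_{6} = v_{3} ; sig = [2:1]
  • {2,6}:  v_{2} + v_{6} = v_{1} + v_{4} ; sig = [2:1,1]
  • {2,7}:  v_{2} + v_{7} = v_{1} + v_{5} ; sig = [2:1,1]
  • {6,7}:  v_{6} + v_{7} = v_{1} + 2·v_{3} ; sig = [2:1,2]
  • {1,4,5}:  v_{1} + v_{4} + v_{5} = 0 ; sig = [3:]
  • {1,3,4}:  v_{1} + v_{3} + v_{4} = v_{6} ; sig = [3:1]
  • {1,3,5}:  v_{1} + v_{3} + v_{5} = v_{7} ; sig = [3:1]

Signatures (|P|; sorted positive RHS coefficients), sorted:
    [2:]
    [2:1]
    [2:1]
    [2:1,1]
    [2:1,1]
    [2:1,2]
    [3:]
    [3:1]
    [3:1]


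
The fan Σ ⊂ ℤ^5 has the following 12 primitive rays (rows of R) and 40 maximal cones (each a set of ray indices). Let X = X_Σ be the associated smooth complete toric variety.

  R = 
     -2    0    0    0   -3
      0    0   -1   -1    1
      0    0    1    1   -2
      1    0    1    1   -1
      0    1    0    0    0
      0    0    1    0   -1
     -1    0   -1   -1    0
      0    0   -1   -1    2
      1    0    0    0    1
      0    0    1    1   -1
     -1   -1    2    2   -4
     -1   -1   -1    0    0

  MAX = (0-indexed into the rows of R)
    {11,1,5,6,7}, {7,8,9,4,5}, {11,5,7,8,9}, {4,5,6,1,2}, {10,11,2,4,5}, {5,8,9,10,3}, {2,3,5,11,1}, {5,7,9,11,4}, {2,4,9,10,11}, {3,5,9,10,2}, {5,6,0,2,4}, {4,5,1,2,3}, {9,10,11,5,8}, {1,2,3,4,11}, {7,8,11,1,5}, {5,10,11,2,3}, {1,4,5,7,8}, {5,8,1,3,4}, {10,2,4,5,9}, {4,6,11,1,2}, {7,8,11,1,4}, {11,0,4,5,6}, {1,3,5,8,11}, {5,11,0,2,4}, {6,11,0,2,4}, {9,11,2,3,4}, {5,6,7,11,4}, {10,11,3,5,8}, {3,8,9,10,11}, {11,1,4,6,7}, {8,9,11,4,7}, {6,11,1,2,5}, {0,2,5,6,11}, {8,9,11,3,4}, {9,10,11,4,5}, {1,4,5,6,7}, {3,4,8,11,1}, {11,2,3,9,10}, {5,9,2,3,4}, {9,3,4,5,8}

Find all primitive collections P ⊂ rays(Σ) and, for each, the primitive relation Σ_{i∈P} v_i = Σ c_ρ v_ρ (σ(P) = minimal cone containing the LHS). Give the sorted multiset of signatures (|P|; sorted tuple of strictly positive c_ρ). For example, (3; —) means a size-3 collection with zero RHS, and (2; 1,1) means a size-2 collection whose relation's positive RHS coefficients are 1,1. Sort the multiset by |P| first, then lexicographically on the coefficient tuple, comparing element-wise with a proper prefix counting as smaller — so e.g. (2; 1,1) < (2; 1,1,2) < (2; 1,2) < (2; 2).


Minimal non-faces — 24 found among 12 rays, 40 max cones:

  {1,9}:  v_{1} + v_{9} = 0 ; sig = (2; —)
  {2,7}:  v_{2} + v_{7} = 0 ; sig = (2; —)
  {2,8}:  v_{2} + v_{8} = v_{3} ; sig = (2; 1)
  {3,7}:  v_{3} + v_{7} = v_{8} ; sig = (2; 1)
  {6,8}:  v_{6} + v_{8} = v_{1} ; sig = (2; 1)
  {0,8}:  v_{0} + v_{8} = v_{2} + v_{6} ; sig = (2; 1,1)
  {3,6}:  v_{3} + v_{6} = v_{1} + v_{2} ; sig = (2; 1,1)
  {1,10}:  v_{1} + v_{10} = v_{2} + v_{5} + v_{11} ; sig = (2; 1,1,1)
  {6,9}:  v_{6} + v_{9} = v_{4} + v_{5} + v_{11} ; sig = (2; 1,1,1)
  {7,10}:  v_{7} + v_{10} = v_{5} + v_{9} + v_{11} ; sig = (2; 1,1,1)
  {0,7}:  v_{0} + v_{7} = v_{4} + v_{5} + v_{6} + v_{11} ; sig = (2; 1,1,1,1)
  {6,10}:  v_{6} + v_{10} = v_{2} + v_{4} + 2·v_{5} + 2·v_{11} ; sig = (2; 1,1,2,2)
  {0,1}:  v_{0} + v_{1} = v_{2} + 2·v_{6} ; sig = (2; 1,2)
  {0,3}:  v_{0} + v_{3} = 2·v_{2} + v_{6} ; sig = (2; 1,2)
  {0,9}:  v_{0} + v_{9} = v_{2} + 2·v_{4} + 2·v_{5} + 2·v_{11} ; sig = (2; 1,2,2,2)
  {0,10}:  v_{0} + v_{10} = 2·v_{2} + 2·v_{4} + 3·v_{5} + 3·v_{11} ; sig = (2; 2,2,3,3)
  {4,8,10}:  v_{4} + v_{8} + v_{10} = v_{2} + v_{9} ; sig = (3; 1,1)
  {3,4,10}:  v_{3} + v_{4} + v_{10} = 2·v_{2} + v_{9} ; sig = (3; 1,2)
  {4,5,8,11}:  v_{4} + v_{5} + v_{8} + v_{11} = 0 ; sig = (4; —)
  {1,4,5,11}:  v_{1} + v_{4} + v_{5} + v_{11} = v_{6} ; sig = (4; 1)
  {2,5,9,11}:  v_{2} + v_{5} + v_{9} + v_{11} = v_{10} ; sig = (4; 1)
  {3,4,5,11}:  v_{3} + v_{4} + v_{5} + v_{11} = v_{2} ; sig = (4; 1)
  {3,5,9,11}:  v_{3} + v_{5} + v_{9} + v_{11} = v_{8} + v_{10} ; sig = (4; 1,1)
  {2,4,5,6,11}:  v_{2} + v_{4} + v_{5} + v_{6} + v_{11} = v_{0} ; sig = (5; 1)

Hence PRS(X_Σ) =
{ (2; —) ×2,  (2; 1) ×3,  (2; 1,1) ×2,  (2; 1,1,1) ×3,  (2; 1,1,1,1),  (2; 1,1,2,2),  (2; 1,2) ×2,  (2; 1,2,2,2),  (2; 2,2,3,3),  (3; 1,1),  (3; 1,2),  (4; —),  (4; 1) ×3,  (4; 1,1),  (5; 1) }


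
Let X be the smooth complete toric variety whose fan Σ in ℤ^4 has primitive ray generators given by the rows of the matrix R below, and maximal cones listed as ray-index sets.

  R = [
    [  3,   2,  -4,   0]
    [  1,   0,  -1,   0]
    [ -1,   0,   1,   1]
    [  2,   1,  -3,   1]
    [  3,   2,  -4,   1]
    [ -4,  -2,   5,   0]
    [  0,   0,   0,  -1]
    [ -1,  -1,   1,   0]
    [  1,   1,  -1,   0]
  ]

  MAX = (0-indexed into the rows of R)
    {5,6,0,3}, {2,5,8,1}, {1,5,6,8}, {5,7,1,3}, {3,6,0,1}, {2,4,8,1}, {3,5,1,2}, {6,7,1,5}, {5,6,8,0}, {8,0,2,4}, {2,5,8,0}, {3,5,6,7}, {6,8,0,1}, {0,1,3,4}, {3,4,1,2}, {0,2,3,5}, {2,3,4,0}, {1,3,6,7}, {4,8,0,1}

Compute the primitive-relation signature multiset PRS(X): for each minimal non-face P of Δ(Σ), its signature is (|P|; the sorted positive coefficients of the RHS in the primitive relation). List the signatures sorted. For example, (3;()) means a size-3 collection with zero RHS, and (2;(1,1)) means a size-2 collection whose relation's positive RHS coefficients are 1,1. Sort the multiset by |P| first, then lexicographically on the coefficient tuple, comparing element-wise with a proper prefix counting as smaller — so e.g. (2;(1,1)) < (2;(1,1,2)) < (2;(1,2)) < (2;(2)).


Primitive collections (11):

  {7,8}:  v_{7} + v_{8} = 0 — sig = (2;())
  {3,8}:  v_{3} + v_{8} = v_{4} — sig = (2;(1))
  {4,5}:  v_{4} + v_{5} = v_{2} — sig = (2;(1))
  {4,6}:  v_{4} + v_{6} = v_{0} — sig = (2;(1))
  {4,7}:  v_{4} + v_{7} = v_{3} — sig = (2;(1))
  {0,7}:  v_{0} + v_{7} = v_{3} + v_{6} — sig = (2;(1,1))
  {2,6}:  v_{2} + v_{6} = v_{0} + v_{5} — sig = (2;(1,1))
  {2,7}:  v_{2} + v_{7} = v_{3} + v_{5} — sig = (2;(1,1))
  {0,1,5}:  v_{0} + v_{1} + v_{5} = 0 — sig = (3;())
  {0,1,2}:  v_{0} + v_{1} + v_{2} = v_{4} — sig = (3;(1))
  {1,3,5,6}:  v_{1} + v_{3} + v_{5} + v_{6} = v_{7} — sig = (4;(1))

so the primitive-relation signature multiset is
    |P|=2: 8 collections, coeffs (), (1), (1), (1), (1), (1,1), (1,1), (1,1)
    |P|=3: 2 collections, coeffs (), (1)
    |P|=4: 1 collection, coeffs (1)
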